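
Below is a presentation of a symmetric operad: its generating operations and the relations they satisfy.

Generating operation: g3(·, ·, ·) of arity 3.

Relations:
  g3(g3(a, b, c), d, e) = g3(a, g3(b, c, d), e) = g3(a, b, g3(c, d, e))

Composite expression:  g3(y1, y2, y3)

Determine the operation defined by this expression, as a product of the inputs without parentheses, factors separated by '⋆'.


y1 ⋆ y2 ⋆ y3

Under associativity of g3, the answer is the y's in reading order.
g3(y1, y2, y3) linearizes to y1 ⋆ y2 ⋆ y3


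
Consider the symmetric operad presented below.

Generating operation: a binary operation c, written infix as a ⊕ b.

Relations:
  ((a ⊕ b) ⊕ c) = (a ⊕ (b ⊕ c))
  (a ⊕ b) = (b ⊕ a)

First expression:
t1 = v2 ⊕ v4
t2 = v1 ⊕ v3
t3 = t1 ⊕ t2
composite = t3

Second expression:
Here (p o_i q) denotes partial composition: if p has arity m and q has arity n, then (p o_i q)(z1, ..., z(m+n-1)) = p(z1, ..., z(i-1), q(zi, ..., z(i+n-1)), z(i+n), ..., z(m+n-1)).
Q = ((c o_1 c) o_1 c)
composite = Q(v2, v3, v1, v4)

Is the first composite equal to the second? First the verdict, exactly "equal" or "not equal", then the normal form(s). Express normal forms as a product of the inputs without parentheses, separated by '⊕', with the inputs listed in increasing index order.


equal: each reduces to v1 ⊕ v2 ⊕ v3 ⊕ v4


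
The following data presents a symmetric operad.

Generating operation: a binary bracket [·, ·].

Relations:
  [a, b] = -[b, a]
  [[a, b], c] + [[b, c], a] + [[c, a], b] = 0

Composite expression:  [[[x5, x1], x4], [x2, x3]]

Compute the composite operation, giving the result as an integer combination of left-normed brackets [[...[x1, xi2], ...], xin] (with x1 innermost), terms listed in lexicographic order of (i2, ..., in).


-[[[[x1, x5], x4], x2], x3] + [[[[x1, x5], x4], x3], x2]

Expand each bracket as ab - ba; the x1-initial words give the coefficients.
Composite bracket: [[[x5, x1], x4], [x2, x3]]
Under [a, b] = ab - ba we get 16 signed associative words (2^4 = 16).
Coefficients come from the x1-initial words:
  word x1x5x4x2x3 has sign -1, contributing -[[[[x1, x5], x4], x2], x3]
  word x1x5x4x3x2 has sign +1, contributing +[[[[x1, x5], x4], x3], x2]


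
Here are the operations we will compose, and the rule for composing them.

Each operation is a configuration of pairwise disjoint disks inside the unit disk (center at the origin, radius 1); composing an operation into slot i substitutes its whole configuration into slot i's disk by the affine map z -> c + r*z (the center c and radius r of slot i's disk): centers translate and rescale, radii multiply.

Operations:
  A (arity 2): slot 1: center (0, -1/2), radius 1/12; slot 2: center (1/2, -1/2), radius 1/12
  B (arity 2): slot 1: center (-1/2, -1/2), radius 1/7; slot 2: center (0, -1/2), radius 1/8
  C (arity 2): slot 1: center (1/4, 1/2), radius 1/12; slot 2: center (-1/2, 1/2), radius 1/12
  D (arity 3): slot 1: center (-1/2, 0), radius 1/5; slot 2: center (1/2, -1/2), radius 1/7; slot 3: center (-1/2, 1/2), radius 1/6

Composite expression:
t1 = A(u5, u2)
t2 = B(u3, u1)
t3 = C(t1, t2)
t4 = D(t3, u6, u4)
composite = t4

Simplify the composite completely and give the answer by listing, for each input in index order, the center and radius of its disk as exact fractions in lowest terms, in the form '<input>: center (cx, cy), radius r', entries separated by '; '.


u1: center (-3/5, 11/120), radius 1/480; u2: center (-53/120, 11/120), radius 1/720; u3: center (-73/120, 11/120), radius 1/420; u4: center (-1/2, 1/2), radius 1/6; u5: center (-9/20, 11/120), radius 1/720; u6: center (1/2, -1/2), radius 1/7

Each u-disk chains the slot maps above it in D; radii multiply.
u5: after 3 affine steps, its disk has center (-9/20, 11/120), radius 1/720
u2: after 3 affine steps, its disk has center (-53/120, 11/120), radius 1/720
u3: after 3 affine steps, its disk has center (-73/120, 11/120), radius 1/420
u1: after 3 affine steps, its disk has center (-3/5, 11/120), radius 1/480
u6: after 1 affine step, its disk has center (1/2, -1/2), radius 1/7
u4: after 1 affine step, its disk has center (-1/2, 1/2), radius 1/6


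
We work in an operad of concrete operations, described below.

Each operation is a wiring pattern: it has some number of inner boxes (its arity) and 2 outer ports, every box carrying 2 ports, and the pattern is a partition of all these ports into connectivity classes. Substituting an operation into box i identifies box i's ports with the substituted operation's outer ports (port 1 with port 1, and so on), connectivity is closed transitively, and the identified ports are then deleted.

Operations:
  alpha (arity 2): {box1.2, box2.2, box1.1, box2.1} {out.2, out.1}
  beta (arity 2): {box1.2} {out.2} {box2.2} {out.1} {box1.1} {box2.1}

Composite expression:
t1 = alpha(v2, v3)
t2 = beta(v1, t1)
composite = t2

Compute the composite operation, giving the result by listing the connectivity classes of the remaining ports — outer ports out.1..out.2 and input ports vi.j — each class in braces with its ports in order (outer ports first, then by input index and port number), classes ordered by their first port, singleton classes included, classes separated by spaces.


{out.1} {out.2} {v1.1} {v1.2} {v2.1, v2.2, v3.1, v3.2}

Treat the ports identified at beta as solder joints: merge, then drop.
the subtree at alpha composes to {out.1, out.2} {v2.1, v2.2, v3.1, v3.2} on (v2, v3); out.j = own outer ports
the subtree at beta composes to {out.1} {out.2} {v1.1} {v1.2} {v2.1, v2.2, v3.1, v3.2} on (v1, v2, v3); out.j = own outer ports


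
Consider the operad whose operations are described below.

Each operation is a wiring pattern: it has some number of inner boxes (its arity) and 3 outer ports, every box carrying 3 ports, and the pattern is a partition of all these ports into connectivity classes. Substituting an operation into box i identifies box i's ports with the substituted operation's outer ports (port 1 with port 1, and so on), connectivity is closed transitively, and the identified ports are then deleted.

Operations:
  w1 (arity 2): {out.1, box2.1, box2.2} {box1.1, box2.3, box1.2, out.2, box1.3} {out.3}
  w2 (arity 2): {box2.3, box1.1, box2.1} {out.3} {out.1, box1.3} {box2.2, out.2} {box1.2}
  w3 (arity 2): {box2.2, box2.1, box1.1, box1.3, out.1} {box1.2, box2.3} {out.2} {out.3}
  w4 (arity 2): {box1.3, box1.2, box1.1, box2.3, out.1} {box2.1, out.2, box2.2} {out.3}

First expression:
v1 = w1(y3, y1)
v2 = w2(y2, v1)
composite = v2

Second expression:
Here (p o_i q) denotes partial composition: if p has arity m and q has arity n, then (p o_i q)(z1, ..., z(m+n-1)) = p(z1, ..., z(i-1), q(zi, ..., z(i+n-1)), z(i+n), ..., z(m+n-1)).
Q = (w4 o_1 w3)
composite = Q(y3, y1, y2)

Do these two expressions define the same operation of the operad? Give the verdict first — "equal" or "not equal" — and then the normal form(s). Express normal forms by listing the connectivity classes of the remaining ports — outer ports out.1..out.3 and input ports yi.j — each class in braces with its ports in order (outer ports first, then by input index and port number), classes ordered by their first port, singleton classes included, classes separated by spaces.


not equal: they reduce to {out.1, y2.3} {out.2, y1.3, y3.1, y3.2, y3.3} {out.3} {y1.1, y1.2, y2.1} {y2.2} and {out.1, y1.1, y1.2, y2.3, y3.1, y3.3} {out.2, y2.1, y2.2} {out.3} {y1.3, y3.2}

In normal form, the first expression is {out.1, y2.3} {out.2, y1.3, y3.1, y3.2, y3.3} {out.3} {y1.1, y1.2, y2.1} {y2.2}
In normal form, the second expression is {out.1, y1.1, y1.2, y2.3, y3.1, y3.3} {out.2, y2.1, y2.2} {out.3} {y1.3, y3.2}
They disagree, so not equal.


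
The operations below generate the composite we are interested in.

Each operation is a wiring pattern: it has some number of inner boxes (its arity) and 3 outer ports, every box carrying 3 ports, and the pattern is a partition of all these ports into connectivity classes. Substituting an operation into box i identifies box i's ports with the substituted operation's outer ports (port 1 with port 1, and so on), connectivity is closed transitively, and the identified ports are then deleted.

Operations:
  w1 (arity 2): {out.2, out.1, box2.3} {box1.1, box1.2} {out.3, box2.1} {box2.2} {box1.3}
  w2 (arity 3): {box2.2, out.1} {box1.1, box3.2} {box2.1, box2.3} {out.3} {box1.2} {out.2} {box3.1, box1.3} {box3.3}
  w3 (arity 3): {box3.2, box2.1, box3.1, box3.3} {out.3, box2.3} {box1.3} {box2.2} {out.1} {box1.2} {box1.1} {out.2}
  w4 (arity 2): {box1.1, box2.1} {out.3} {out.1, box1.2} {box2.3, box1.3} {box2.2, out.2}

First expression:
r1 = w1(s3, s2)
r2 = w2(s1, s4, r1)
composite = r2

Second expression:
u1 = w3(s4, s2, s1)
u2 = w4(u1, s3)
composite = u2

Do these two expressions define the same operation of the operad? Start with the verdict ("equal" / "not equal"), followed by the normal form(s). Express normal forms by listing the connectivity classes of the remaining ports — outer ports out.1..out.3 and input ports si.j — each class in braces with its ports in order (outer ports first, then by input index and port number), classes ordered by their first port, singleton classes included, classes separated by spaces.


not equal — first {out.1, s4.2} {out.2} {out.3} {s1.1, s1.3, s2.3} {s1.2} {s2.1} {s2.2} {s3.1, s3.2} {s3.3} {s4.1, s4.3}, second {out.1} {out.2, s3.2} {out.3} {s1.1, s1.2, s1.3, s2.1} {s2.2} {s2.3, s3.3} {s3.1} {s4.1} {s4.2} {s4.3}

The first expression, normalized: {out.1, s4.2} {out.2} {out.3} {s1.1, s1.3, s2.3} {s1.2} {s2.1} {s2.2} {s3.1, s3.2} {s3.3} {s4.1, s4.3}
The second expression, normalized: {out.1} {out.2, s3.2} {out.3} {s1.1, s1.2, s1.3, s2.1} {s2.2} {s2.3, s3.3} {s3.1} {s4.1} {s4.2} {s4.3}
Distinct normal forms: not equal.


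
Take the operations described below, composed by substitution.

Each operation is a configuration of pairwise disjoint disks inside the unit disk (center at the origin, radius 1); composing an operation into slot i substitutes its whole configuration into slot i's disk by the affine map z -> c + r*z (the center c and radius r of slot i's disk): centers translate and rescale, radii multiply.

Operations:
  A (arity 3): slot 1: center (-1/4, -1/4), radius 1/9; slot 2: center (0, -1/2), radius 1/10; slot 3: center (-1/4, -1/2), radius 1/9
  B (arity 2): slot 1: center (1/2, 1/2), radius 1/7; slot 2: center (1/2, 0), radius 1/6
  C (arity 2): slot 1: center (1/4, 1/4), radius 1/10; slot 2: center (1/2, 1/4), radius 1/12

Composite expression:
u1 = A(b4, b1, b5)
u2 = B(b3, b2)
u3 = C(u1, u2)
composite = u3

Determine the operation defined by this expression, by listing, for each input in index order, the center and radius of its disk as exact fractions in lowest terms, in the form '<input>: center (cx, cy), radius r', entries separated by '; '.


b1: center (1/4, 1/5), radius 1/100; b2: center (13/24, 1/4), radius 1/72; b3: center (13/24, 7/24), radius 1/84; b4: center (9/40, 9/40), radius 1/90; b5: center (9/40, 1/5), radius 1/90

Only the slot chain above each b matters under C; compose those maps.
input b4: applying the 2 nested substitutions gives center (9/40, 9/40), radius 1/90
input b1: applying the 2 nested substitutions gives center (1/4, 1/5), radius 1/100
input b5: applying the 2 nested substitutions gives center (9/40, 1/5), radius 1/90
input b3: applying the 2 nested substitutions gives center (13/24, 7/24), radius 1/84
input b2: applying the 2 nested substitutions gives center (13/24, 1/4), radius 1/72


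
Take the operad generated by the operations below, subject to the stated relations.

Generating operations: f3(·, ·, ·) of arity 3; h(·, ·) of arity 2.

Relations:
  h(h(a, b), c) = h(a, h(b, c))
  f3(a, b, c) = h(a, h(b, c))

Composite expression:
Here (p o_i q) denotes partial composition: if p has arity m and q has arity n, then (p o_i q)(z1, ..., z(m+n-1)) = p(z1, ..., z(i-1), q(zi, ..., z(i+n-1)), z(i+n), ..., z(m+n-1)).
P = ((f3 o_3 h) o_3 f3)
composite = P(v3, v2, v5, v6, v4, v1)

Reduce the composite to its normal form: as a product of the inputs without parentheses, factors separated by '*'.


v3 * v2 * v5 * v6 * v4 * v1

Under associativity of f3, the answer is the v's in reading order.
f3(v5, v6, v4) unparenthesizes to v5 * v6 * v4
h(f3(v5, v6, v4), v1) unparenthesizes to v5 * v6 * v4 * v1
f3(v3, v2, h(f3(v5, v6, v4), v1)) unparenthesizes to v3 * v2 * v5 * v6 * v4 * v1


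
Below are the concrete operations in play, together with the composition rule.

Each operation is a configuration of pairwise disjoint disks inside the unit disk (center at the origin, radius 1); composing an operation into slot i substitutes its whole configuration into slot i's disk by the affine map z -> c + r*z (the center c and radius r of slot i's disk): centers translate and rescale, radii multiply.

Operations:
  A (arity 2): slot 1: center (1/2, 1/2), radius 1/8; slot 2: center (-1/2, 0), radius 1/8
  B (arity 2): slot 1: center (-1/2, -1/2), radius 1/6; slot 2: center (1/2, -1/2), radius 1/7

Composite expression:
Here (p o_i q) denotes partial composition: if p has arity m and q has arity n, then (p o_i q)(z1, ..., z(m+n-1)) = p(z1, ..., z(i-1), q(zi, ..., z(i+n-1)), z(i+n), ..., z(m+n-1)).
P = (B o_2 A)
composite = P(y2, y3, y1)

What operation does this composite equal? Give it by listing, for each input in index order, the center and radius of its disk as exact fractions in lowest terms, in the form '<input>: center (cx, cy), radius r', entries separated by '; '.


Only the slot chain above each y matters under B; compose those maps.
input y2: applying the 1 nested substitution gives center (-1/2, -1/2), radius 1/6
input y3: applying the 2 nested substitutions gives center (4/7, -3/7), radius 1/56
input y1: applying the 2 nested substitutions gives center (3/7, -1/2), radius 1/56

y1: center (3/7, -1/2), radius 1/56; y2: center (-1/2, -1/2), radius 1/6; y3: center (4/7, -3/7), radius 1/56


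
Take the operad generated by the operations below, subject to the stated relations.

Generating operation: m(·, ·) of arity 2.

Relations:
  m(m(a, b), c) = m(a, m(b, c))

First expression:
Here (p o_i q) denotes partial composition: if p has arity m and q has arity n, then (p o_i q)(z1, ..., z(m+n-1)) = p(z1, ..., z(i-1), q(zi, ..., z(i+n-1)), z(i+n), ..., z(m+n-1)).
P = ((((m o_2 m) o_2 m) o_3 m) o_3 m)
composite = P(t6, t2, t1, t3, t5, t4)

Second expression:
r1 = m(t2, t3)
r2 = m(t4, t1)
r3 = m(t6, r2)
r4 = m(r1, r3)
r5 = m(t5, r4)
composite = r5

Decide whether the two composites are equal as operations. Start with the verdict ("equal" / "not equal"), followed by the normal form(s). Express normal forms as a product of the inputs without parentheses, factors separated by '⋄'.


The first expression reduces to t6 ⋄ t2 ⋄ t1 ⋄ t3 ⋄ t5 ⋄ t4
The second expression reduces to t5 ⋄ t2 ⋄ t3 ⋄ t6 ⋄ t4 ⋄ t1
No match — not equal.

not equal: they reduce to t6 ⋄ t2 ⋄ t1 ⋄ t3 ⋄ t5 ⋄ t4 and t5 ⋄ t2 ⋄ t3 ⋄ t6 ⋄ t4 ⋄ t1


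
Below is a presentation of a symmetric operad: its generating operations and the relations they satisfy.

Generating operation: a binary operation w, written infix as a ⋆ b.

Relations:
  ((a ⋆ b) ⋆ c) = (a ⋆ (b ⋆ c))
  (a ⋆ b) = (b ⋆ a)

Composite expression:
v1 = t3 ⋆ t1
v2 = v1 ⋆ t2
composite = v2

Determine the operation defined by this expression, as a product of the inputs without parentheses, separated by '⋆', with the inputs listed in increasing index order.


t1 ⋆ t2 ⋆ t3


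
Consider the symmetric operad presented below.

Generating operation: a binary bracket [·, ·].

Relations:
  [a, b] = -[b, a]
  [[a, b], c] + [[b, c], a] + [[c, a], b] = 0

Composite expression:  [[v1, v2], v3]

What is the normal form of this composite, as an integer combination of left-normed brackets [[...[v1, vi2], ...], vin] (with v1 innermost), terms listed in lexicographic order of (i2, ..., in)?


[[v1, v2], v3]

Skip Jacobi rewriting: expand, keep v1-initial words, read off terms.
Composite bracket: [[v1, v2], v3]
Applying ab - ba throughout gives 4 signed words (2^2 = 4).
Keep just the words that open with v1:
  the word v1v2v3 carries sign +1 and contributes +[[v1, v2], v3]


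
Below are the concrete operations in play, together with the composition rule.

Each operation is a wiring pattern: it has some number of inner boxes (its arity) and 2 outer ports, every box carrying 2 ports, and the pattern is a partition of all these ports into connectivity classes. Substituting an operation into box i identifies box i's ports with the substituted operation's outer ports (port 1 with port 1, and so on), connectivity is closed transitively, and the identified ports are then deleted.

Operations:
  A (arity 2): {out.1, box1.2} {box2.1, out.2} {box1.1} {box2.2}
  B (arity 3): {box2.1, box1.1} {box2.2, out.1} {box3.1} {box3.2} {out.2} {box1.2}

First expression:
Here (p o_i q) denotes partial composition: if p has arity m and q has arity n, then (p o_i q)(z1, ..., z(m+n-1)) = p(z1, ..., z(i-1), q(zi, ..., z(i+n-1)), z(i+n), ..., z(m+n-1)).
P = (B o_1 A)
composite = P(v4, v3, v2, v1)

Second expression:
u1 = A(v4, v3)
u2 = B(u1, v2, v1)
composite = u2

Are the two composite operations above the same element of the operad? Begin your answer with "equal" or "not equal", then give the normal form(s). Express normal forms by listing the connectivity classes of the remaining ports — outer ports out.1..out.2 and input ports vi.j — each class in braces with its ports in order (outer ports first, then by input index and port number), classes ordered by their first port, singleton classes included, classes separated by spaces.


Reducing the first expression gives {out.1, v2.2} {out.2} {v1.1} {v1.2} {v2.1, v4.2} {v3.1} {v3.2} {v4.1}
Reducing the second expression gives {out.1, v2.2} {out.2} {v1.1} {v1.2} {v2.1, v4.2} {v3.1} {v3.2} {v4.1}
One common form — equal.

equal — both sides give {out.1, v2.2} {out.2} {v1.1} {v1.2} {v2.1, v4.2} {v3.1} {v3.2} {v4.1}


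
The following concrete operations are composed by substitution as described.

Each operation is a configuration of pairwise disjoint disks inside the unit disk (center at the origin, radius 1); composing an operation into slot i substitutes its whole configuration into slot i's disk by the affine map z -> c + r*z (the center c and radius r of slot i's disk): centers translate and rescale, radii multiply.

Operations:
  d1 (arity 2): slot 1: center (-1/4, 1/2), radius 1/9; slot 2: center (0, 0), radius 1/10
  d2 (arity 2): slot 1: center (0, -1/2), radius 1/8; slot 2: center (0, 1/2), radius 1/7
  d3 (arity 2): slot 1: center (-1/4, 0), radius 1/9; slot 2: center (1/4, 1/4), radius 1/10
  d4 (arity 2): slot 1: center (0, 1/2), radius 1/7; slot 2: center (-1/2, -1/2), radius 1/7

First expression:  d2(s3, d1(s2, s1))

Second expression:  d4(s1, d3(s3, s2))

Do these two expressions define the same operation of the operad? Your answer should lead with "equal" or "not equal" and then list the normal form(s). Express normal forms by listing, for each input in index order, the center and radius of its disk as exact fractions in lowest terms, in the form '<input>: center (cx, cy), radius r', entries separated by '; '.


not equal; first: s1: center (0, 1/2), radius 1/70; s2: center (-1/28, 4/7), radius 1/63; s3: center (0, -1/2), radius 1/8; second: s1: center (0, 1/2), radius 1/7; s2: center (-13/28, -13/28), radius 1/70; s3: center (-15/28, -1/2), radius 1/63


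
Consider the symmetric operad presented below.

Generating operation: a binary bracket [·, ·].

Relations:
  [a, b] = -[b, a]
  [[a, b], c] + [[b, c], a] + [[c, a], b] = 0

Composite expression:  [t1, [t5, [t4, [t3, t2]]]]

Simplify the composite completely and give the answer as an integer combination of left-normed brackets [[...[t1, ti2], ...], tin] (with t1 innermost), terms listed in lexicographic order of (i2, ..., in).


Skip Jacobi rewriting: expand, keep t1-initial words, read off terms.
Composite bracket: [t1, [t5, [t4, [t3, t2]]]]
Each bracket splits as ab - ba, giving 16 signed words (2^4 = 16).
Keep just the words that open with t1:
  t1t2t3t4t5 appears with sign -1, giving the term -[[[[t1, t2], t3], t4], t5]
  t1t3t2t4t5 appears with sign +1, giving the term +[[[[t1, t3], t2], t4], t5]
  t1t4t2t3t5 appears with sign +1, giving the term +[[[[t1, t4], t2], t3], t5]
  t1t4t3t2t5 appears with sign -1, giving the term -[[[[t1, t4], t3], t2], t5]
  t1t5t2t3t4 appears with sign +1, giving the term +[[[[t1, t5], t2], t3], t4]
  t1t5t3t2t4 appears with sign -1, giving the term -[[[[t1, t5], t3], t2], t4]
  t1t5t4t2t3 appears with sign -1, giving the term -[[[[t1, t5], t4], t2], t3]
  t1t5t4t3t2 appears with sign +1, giving the term +[[[[t1, t5], t4], t3], t2]

-[[[[t1, t2], t3], t4], t5] + [[[[t1, t3], t2], t4], t5] + [[[[t1, t4], t2], t3], t5] - [[[[t1, t4], t3], t2], t5] + [[[[t1, t5], t2], t3], t4] - [[[[t1, t5], t3], t2], t4] - [[[[t1, t5], t4], t2], t3] + [[[[t1, t5], t4], t3], t2]


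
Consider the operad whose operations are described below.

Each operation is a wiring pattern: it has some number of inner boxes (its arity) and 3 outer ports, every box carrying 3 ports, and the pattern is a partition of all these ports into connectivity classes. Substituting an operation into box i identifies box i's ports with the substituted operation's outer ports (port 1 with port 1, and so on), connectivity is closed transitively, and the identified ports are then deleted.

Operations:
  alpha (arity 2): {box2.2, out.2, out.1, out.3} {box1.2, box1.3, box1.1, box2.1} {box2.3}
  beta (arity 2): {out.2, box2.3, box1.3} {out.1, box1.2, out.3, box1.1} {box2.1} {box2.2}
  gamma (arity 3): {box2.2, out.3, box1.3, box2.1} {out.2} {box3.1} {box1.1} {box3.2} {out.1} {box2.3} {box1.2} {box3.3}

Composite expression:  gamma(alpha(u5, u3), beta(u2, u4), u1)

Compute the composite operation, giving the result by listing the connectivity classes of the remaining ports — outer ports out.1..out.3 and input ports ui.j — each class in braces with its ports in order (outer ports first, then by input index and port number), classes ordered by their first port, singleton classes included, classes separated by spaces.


Reachability decides: close wires over gamma-identified ports.
through alpha, on inputs (u5, u3): {out.1, out.2, out.3, u3.2} {u3.1, u5.1, u5.2, u5.3} {u3.3} (out.j = stage outer ports)
through beta, on inputs (u2, u4): {out.1, out.3, u2.1, u2.2} {out.2, u2.3, u4.3} {u4.1} {u4.2} (out.j = stage outer ports)
through gamma, on inputs (u5, u3, u2, u4, u1): {out.1} {out.2} {out.3, u2.1, u2.2, u2.3, u3.2, u4.3} {u1.1} {u1.2} {u1.3} {u3.1, u5.1, u5.2, u5.3} {u3.3} {u4.1} {u4.2} (out.j = stage outer ports)

{out.1} {out.2} {out.3, u2.1, u2.2, u2.3, u3.2, u4.3} {u1.1} {u1.2} {u1.3} {u3.1, u5.1, u5.2, u5.3} {u3.3} {u4.1} {u4.2}


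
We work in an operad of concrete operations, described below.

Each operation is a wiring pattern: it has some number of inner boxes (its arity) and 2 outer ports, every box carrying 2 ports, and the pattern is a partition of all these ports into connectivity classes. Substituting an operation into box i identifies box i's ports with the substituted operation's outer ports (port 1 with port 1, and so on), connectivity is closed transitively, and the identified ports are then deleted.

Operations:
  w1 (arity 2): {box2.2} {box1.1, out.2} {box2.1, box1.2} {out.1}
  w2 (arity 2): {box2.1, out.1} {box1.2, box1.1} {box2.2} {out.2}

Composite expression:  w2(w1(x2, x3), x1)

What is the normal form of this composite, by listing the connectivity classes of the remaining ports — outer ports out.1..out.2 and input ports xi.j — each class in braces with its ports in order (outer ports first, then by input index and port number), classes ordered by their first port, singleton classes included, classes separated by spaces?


{out.1, x1.1} {out.2} {x1.2} {x2.1} {x2.2, x3.1} {x3.2}

Two ports join when wires chain via w2-identified ports.
after w1, the pattern on (x2, x3) reads {out.1} {out.2, x2.1} {x2.2, x3.1} {x3.2} (out.j = its outer ports)
after w2, the pattern on (x2, x3, x1) reads {out.1, x1.1} {out.2} {x1.2} {x2.1} {x2.2, x3.1} {x3.2} (out.j = its outer ports)


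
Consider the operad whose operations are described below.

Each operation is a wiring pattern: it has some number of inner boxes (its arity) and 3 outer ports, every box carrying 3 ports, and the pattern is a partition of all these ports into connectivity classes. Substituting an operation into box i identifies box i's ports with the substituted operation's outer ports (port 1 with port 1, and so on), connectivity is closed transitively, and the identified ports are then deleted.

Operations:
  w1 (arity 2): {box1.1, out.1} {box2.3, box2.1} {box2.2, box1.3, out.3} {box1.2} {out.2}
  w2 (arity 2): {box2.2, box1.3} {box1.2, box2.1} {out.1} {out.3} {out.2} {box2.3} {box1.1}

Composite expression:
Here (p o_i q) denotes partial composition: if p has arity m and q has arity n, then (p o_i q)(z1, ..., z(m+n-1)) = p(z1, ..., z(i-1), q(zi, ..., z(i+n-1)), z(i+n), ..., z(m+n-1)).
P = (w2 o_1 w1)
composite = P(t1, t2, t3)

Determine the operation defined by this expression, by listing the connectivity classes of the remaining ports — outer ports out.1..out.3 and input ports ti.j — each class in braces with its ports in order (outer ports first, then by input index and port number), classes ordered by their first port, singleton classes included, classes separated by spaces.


{out.1} {out.2} {out.3} {t1.1} {t1.2} {t1.3, t2.2, t3.2} {t2.1, t2.3} {t3.1} {t3.3}

After gluing at w2, chains via deleted ports link the t-ports.
composing w1 on (t1, t2), with out.j its own outer ports: {out.1, t1.1} {out.2} {out.3, t1.3, t2.2} {t1.2} {t2.1, t2.3}
composing w2 on (t1, t2, t3), with out.j its own outer ports: {out.1} {out.2} {out.3} {t1.1} {t1.2} {t1.3, t2.2, t3.2} {t2.1, t2.3} {t3.1} {t3.3}


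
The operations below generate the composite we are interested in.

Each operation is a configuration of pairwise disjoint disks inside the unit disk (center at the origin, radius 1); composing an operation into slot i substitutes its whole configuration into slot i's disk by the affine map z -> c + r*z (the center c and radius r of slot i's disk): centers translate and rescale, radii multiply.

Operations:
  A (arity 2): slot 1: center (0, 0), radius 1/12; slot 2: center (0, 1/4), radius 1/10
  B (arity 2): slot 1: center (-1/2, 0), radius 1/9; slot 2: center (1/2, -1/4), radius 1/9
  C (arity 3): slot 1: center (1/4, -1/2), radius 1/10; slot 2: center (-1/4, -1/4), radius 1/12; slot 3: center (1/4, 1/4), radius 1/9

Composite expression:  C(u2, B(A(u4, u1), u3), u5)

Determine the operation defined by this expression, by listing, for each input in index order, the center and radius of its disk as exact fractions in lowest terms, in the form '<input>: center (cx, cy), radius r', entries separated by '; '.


u1: center (-7/24, -107/432), radius 1/1080; u2: center (1/4, -1/2), radius 1/10; u3: center (-5/24, -13/48), radius 1/108; u4: center (-7/24, -1/4), radius 1/1296; u5: center (1/4, 1/4), radius 1/9

Follow each u-input down from C: c' goes to c + r*c', radius to r*r'.
u2: after 1 affine step, its disk has center (1/4, -1/2), radius 1/10
u4: after 3 affine steps, its disk has center (-7/24, -1/4), radius 1/1296
u1: after 3 affine steps, its disk has center (-7/24, -107/432), radius 1/1080
u3: after 2 affine steps, its disk has center (-5/24, -13/48), radius 1/108
u5: after 1 affine step, its disk has center (1/4, 1/4), radius 1/9


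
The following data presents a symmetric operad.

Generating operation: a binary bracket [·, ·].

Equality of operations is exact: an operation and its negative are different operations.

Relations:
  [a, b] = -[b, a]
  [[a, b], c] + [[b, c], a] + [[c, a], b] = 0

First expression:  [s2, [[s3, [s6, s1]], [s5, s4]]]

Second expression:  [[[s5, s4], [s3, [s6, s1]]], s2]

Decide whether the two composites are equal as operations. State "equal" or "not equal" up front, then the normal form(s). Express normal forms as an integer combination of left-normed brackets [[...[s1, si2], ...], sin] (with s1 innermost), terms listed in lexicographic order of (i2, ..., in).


equal; the common form is [[[[[s1, s6], s3], s4], s5], s2] - [[[[[s1, s6], s3], s5], s4], s2]


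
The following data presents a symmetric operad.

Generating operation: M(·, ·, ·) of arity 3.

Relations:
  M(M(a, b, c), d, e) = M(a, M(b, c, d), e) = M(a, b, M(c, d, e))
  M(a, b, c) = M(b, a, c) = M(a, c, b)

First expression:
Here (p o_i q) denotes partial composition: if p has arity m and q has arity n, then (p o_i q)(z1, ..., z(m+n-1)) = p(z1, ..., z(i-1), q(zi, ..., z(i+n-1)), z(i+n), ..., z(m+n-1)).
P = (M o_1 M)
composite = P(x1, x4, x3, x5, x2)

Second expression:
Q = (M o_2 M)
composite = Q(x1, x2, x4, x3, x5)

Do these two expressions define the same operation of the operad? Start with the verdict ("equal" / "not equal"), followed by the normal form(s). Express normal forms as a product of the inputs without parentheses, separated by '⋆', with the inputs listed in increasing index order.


equal; the common form is x1 ⋆ x2 ⋆ x3 ⋆ x4 ⋆ x5


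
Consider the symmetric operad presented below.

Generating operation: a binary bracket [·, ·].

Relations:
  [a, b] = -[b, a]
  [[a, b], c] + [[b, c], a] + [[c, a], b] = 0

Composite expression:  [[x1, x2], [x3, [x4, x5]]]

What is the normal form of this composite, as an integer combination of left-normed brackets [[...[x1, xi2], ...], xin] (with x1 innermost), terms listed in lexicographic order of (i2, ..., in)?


Left-normed coefficients sit on the x1-initial expansion words.
Composite bracket: [[x1, x2], [x3, [x4, x5]]]
Applying ab - ba throughout gives 16 signed words (2^4 = 16).
Collect the words opening with x1:
  sign of x1x2x3x4x5 is +1, so it contributes +[[[[x1, x2], x3], x4], x5]
  sign of x1x2x3x5x4 is -1, so it contributes -[[[[x1, x2], x3], x5], x4]
  sign of x1x2x4x5x3 is -1, so it contributes -[[[[x1, x2], x4], x5], x3]
  sign of x1x2x5x4x3 is +1, so it contributes +[[[[x1, x2], x5], x4], x3]

[[[[x1, x2], x3], x4], x5] - [[[[x1, x2], x3], x5], x4] - [[[[x1, x2], x4], x5], x3] + [[[[x1, x2], x5], x4], x3]


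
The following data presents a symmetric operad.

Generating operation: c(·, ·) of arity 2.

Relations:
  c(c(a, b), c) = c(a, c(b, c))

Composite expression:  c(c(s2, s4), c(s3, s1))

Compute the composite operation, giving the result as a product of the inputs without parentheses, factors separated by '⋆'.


s2 ⋆ s4 ⋆ s3 ⋆ s1

All parenthesizations of c agree; list the s-inputs left to right.
c(s2, s4) flattens to s2 ⋆ s4
c(s3, s1) flattens to s3 ⋆ s1
c(c(s2, s4), c(s3, s1)) flattens to s2 ⋆ s4 ⋆ s3 ⋆ s1


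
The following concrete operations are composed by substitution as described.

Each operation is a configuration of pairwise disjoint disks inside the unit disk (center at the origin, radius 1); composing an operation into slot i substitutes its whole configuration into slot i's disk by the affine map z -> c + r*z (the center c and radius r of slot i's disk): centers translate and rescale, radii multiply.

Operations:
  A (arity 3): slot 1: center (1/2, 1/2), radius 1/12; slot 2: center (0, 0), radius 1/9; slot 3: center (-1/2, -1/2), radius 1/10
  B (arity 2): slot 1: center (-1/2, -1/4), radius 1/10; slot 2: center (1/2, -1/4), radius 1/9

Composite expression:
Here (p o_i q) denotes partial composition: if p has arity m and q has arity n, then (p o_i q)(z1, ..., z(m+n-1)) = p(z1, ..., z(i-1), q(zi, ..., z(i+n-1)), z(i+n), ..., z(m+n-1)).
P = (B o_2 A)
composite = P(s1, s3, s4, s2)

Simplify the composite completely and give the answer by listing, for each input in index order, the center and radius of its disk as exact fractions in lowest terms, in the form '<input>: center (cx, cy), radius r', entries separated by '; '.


Affine substitution under B: radii multiply and s-centers shift.
for s1, the 1-step affine chain lands on center (-1/2, -1/4), radius 1/10
for s3, the 2-step affine chain lands on center (5/9, -7/36), radius 1/108
for s4, the 2-step affine chain lands on center (1/2, -1/4), radius 1/81
for s2, the 2-step affine chain lands on center (4/9, -11/36), radius 1/90

s1: center (-1/2, -1/4), radius 1/10; s2: center (4/9, -11/36), radius 1/90; s3: center (5/9, -7/36), radius 1/108; s4: center (1/2, -1/4), radius 1/81


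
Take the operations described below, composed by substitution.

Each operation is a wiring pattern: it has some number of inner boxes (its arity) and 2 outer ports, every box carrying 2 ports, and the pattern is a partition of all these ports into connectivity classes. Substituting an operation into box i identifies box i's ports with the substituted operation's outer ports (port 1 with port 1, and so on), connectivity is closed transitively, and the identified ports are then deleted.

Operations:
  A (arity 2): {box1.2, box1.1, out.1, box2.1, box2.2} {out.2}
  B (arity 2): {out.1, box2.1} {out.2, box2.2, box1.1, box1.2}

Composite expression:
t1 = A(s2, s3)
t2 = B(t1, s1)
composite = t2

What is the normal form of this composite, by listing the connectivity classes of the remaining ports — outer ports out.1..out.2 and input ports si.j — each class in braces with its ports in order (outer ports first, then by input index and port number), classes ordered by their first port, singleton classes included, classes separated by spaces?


{out.1, s1.1} {out.2, s1.2, s2.1, s2.2, s3.1, s3.2}


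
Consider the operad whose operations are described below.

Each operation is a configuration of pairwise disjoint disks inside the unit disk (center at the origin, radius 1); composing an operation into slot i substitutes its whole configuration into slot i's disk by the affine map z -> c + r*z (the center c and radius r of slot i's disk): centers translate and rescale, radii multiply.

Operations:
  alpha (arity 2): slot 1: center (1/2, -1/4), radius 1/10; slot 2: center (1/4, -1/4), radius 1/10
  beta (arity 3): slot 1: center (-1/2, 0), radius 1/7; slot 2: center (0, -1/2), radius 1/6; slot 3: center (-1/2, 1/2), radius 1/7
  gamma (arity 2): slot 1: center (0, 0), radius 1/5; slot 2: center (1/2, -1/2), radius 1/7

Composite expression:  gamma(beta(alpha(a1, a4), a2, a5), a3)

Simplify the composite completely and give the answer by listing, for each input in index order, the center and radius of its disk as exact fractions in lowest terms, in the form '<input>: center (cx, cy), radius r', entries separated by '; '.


a1: center (-3/35, -1/140), radius 1/350; a2: center (0, -1/10), radius 1/30; a3: center (1/2, -1/2), radius 1/7; a4: center (-13/140, -1/140), radius 1/350; a5: center (-1/10, 1/10), radius 1/35

Below gamma, radii multiply path by path; the a-disk centers shift.
a1: after 3 affine steps, its disk has center (-3/35, -1/140), radius 1/350
a4: after 3 affine steps, its disk has center (-13/140, -1/140), radius 1/350
a2: after 2 affine steps, its disk has center (0, -1/10), radius 1/30
a5: after 2 affine steps, its disk has center (-1/10, 1/10), radius 1/35
a3: after 1 affine step, its disk has center (1/2, -1/2), radius 1/7


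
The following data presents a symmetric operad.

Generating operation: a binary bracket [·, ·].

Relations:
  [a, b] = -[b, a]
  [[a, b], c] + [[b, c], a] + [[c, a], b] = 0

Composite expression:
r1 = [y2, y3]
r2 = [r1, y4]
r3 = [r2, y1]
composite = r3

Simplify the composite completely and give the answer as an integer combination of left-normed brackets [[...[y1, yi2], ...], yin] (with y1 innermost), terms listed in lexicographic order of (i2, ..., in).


-[[[y1, y2], y3], y4] + [[[y1, y3], y2], y4] + [[[y1, y4], y2], y3] - [[[y1, y4], y3], y2]

A multilinear Lie element is pinned by y1-initial words (y1 innermost).
Composite bracket: [[[y2, y3], y4], y1]
Each bracket splits as ab - ba, giving 8 signed words (2^3 = 8).
Coefficients come from the y1-initial words:
  sign of y1y2y3y4 is -1, so it contributes -[[[y1, y2], y3], y4]
  sign of y1y3y2y4 is +1, so it contributes +[[[y1, y3], y2], y4]
  sign of y1y4y2y3 is +1, so it contributes +[[[y1, y4], y2], y3]
  sign of y1y4y3y2 is -1, so it contributes -[[[y1, y4], y3], y2]


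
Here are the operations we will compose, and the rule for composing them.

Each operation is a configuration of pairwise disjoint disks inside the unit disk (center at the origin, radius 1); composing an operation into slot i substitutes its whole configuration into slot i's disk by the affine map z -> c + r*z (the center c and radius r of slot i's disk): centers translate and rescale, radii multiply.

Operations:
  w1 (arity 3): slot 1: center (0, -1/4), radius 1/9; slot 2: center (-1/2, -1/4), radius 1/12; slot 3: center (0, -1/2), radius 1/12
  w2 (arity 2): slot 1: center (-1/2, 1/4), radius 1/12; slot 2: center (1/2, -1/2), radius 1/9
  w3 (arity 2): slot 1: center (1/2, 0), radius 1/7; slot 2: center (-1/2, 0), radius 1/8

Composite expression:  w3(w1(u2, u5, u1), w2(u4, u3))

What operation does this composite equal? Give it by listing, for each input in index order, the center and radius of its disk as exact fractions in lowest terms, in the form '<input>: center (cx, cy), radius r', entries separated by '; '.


u1: center (1/2, -1/14), radius 1/84; u2: center (1/2, -1/28), radius 1/63; u3: center (-7/16, -1/16), radius 1/72; u4: center (-9/16, 1/32), radius 1/96; u5: center (3/7, -1/28), radius 1/84


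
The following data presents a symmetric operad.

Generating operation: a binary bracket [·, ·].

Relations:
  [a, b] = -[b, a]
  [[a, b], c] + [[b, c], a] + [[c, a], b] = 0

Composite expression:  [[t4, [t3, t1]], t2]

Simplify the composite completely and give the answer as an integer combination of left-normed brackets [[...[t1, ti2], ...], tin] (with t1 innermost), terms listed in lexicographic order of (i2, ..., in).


[[[t1, t3], t4], t2]

Skip Jacobi rewriting: expand, keep t1-initial words, read off terms.
Composite bracket: [[t4, [t3, t1]], t2]
Each bracket splits as ab - ba, giving 8 signed words (2^3 = 8).
Words beginning with t1 determine it all:
  sign of t1t3t4t2 is +1, so it contributes +[[[t1, t3], t4], t2]


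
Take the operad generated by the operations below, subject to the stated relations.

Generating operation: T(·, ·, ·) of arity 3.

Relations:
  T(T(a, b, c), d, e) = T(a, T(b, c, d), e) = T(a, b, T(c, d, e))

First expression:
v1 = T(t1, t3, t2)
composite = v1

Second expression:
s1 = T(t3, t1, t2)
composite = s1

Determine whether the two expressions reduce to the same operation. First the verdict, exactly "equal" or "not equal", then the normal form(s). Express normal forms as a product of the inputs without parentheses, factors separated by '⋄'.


not equal: they reduce to t1 ⋄ t3 ⋄ t2 and t3 ⋄ t1 ⋄ t2

The first composite normalizes to t1 ⋄ t3 ⋄ t2
The second composite normalizes to t3 ⋄ t1 ⋄ t2
No match — not equal.


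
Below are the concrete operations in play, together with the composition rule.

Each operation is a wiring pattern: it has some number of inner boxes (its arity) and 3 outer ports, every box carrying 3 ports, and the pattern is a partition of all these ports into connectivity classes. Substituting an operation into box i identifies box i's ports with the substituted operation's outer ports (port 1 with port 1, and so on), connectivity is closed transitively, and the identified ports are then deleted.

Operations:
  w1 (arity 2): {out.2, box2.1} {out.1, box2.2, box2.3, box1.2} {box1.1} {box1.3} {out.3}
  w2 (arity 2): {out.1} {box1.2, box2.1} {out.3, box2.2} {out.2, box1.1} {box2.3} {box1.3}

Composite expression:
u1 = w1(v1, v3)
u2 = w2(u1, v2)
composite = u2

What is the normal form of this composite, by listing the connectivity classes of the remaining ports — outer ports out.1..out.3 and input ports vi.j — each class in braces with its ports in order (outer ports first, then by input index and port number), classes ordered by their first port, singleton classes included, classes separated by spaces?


{out.1} {out.2, v1.2, v3.2, v3.3} {out.3, v2.2} {v1.1} {v1.3} {v2.1, v3.1} {v2.3}

Substituting into w2 glues patterns; closure does the rest.
after w1, the pattern on (v1, v3) reads {out.1, v1.2, v3.2, v3.3} {out.2, v3.1} {out.3} {v1.1} {v1.3} (out.j = its outer ports)
after w2, the pattern on (v1, v3, v2) reads {out.1} {out.2, v1.2, v3.2, v3.3} {out.3, v2.2} {v1.1} {v1.3} {v2.1, v3.1} {v2.3} (out.j = its outer ports)
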